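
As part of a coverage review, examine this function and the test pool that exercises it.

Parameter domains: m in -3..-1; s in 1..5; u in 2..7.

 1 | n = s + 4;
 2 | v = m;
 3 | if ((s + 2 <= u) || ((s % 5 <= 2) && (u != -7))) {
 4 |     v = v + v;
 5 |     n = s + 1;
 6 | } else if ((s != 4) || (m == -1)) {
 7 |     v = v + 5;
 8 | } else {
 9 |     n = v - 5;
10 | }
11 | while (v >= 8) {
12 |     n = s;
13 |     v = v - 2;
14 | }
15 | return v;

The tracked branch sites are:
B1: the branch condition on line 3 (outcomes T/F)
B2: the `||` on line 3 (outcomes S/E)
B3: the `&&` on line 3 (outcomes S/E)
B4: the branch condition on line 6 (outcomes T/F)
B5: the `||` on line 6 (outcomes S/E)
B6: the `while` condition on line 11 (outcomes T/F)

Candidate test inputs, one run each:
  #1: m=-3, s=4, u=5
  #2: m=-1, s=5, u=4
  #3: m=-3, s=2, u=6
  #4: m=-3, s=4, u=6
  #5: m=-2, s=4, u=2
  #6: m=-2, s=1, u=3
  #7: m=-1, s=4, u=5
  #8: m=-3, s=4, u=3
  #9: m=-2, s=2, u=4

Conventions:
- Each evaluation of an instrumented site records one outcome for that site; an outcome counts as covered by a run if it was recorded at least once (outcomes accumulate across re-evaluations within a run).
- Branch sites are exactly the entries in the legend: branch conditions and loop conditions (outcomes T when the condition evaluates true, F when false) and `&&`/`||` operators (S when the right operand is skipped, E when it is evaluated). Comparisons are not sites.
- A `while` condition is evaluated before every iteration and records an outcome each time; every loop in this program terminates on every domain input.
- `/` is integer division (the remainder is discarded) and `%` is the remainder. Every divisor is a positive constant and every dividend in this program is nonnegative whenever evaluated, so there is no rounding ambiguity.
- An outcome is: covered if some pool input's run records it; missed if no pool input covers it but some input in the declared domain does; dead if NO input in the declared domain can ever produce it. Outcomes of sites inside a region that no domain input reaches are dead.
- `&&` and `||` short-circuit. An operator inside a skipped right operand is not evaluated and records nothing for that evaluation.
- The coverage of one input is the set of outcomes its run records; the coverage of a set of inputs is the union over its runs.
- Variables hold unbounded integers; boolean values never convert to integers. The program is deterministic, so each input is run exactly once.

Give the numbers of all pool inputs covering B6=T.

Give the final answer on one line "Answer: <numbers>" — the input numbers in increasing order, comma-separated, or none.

input #1 (m=-3, s=4, u=5): does not record B6=T
input #2 (m=-1, s=5, u=4): does not record B6=T
input #3 (m=-3, s=2, u=6): does not record B6=T
input #4 (m=-3, s=4, u=6): does not record B6=T
input #5 (m=-2, s=4, u=2): does not record B6=T
input #6 (m=-2, s=1, u=3): does not record B6=T
input #7 (m=-1, s=4, u=5): does not record B6=T
input #8 (m=-3, s=4, u=3): does not record B6=T
input #9 (m=-2, s=2, u=4): does not record B6=T

Answer: none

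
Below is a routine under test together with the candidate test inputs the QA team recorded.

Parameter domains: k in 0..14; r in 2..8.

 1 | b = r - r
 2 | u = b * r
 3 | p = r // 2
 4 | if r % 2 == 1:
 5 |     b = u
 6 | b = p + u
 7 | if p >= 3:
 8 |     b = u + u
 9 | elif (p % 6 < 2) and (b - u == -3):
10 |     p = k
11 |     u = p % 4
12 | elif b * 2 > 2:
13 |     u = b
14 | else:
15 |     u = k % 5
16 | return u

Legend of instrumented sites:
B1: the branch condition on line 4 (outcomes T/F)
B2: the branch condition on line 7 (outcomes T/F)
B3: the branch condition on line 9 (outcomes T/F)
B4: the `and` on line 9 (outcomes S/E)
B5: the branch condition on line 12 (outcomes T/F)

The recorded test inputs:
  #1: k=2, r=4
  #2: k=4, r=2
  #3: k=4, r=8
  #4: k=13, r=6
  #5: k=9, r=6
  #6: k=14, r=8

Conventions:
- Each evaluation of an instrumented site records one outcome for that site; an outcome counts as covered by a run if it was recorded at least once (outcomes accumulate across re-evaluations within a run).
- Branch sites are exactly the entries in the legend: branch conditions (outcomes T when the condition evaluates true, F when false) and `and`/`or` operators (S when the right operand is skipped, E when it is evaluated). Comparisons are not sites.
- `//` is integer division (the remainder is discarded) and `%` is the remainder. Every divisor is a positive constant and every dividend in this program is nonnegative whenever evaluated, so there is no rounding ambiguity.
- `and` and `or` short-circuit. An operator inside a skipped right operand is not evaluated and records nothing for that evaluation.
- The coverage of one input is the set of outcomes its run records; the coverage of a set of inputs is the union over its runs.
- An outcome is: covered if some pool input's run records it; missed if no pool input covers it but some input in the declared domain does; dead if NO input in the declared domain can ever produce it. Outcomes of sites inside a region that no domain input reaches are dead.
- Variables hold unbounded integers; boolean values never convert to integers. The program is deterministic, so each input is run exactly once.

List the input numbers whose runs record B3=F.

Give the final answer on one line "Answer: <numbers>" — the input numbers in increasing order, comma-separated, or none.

input #1 (k=2, r=4): records B3=F
input #2 (k=4, r=2): records B3=F
input #3 (k=4, r=8): does not record B3=F
input #4 (k=13, r=6): does not record B3=F
input #5 (k=9, r=6): does not record B3=F
input #6 (k=14, r=8): does not record B3=F

Answer: 1, 2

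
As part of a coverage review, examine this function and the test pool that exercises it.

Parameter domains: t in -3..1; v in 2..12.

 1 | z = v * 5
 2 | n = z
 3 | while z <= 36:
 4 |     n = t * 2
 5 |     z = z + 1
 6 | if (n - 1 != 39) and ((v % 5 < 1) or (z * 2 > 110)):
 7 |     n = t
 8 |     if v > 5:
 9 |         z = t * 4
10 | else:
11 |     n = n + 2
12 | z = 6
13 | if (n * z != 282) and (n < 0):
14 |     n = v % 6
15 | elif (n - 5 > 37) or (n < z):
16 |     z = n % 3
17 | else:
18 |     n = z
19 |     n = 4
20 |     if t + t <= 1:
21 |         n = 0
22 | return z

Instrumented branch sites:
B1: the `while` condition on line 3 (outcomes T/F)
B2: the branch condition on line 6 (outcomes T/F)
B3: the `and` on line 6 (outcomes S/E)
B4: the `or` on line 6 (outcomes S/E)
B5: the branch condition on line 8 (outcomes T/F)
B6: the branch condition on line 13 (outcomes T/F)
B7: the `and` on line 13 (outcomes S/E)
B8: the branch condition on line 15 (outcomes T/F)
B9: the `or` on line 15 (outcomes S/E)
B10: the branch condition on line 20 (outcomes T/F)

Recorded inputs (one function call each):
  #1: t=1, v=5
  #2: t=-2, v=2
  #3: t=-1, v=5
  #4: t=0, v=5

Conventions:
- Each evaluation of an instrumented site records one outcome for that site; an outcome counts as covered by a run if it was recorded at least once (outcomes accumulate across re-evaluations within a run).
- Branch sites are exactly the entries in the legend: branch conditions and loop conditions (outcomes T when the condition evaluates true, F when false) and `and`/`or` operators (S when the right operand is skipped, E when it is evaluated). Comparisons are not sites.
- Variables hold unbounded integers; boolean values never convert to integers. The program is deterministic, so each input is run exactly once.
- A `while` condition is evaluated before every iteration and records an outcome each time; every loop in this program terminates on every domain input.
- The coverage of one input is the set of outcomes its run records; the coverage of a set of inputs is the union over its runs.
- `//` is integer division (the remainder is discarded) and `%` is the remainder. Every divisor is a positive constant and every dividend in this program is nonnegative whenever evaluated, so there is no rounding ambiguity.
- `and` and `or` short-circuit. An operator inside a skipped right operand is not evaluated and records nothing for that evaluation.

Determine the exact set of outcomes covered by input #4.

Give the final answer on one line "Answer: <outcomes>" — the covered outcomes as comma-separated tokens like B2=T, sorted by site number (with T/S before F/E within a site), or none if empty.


Event log for input #4 (t=0, v=5):
  B1->T, B1->T, B1->T, B1->T, B1->T, B1->T, B1->T, B1->T, B1->T, B1->T
  B1->T, B1->T, B1->F, B3->E, B4->S, B2->T, B5->F, B7->E, B6->F, B9->E
  B8->T
deduplicating events, the covered set is: B1=T, B1=F, B2=T, B3=E, B4=S, B5=F, B6=F, B7=E, B8=T, B9=E
Answer: B1=T, B1=F, B2=T, B3=E, B4=S, B5=F, B6=F, B7=E, B8=T, B9=E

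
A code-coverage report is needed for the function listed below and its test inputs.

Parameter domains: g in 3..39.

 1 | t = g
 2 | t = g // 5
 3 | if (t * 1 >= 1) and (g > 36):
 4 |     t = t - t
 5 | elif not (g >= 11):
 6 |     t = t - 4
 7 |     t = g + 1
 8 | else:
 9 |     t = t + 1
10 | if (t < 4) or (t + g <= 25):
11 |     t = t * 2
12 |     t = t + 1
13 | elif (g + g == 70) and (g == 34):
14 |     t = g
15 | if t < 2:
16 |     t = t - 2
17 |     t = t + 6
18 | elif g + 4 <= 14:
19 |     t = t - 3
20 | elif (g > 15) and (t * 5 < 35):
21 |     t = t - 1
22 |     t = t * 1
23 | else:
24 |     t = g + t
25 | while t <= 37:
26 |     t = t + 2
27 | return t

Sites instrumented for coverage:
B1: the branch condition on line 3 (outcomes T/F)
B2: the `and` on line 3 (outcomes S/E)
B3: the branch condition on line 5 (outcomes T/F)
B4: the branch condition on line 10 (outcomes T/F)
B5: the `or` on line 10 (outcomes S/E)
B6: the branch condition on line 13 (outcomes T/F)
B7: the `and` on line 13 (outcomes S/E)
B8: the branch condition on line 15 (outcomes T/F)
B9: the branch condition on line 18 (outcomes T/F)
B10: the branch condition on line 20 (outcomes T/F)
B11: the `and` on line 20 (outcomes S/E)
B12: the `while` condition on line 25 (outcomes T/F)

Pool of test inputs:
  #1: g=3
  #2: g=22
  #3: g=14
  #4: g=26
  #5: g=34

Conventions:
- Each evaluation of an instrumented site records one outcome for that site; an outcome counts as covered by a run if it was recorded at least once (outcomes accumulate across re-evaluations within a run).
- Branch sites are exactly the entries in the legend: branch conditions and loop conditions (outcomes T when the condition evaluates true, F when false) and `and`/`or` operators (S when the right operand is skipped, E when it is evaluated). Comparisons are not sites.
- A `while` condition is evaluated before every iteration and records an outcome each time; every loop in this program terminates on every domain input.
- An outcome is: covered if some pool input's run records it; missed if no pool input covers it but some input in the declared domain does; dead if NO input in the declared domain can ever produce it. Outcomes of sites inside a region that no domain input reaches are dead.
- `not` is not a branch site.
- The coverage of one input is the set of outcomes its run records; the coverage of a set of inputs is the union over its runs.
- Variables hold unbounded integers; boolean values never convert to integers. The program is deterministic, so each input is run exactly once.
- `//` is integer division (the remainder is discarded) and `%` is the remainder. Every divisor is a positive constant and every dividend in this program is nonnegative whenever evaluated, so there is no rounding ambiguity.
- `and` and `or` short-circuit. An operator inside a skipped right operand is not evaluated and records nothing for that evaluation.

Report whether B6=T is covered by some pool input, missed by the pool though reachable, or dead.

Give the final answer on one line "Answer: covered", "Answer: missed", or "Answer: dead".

no pool input records B6=T
checking all 37 inputs in the declared domain: B6=T is never recorded -> dead

Answer: dead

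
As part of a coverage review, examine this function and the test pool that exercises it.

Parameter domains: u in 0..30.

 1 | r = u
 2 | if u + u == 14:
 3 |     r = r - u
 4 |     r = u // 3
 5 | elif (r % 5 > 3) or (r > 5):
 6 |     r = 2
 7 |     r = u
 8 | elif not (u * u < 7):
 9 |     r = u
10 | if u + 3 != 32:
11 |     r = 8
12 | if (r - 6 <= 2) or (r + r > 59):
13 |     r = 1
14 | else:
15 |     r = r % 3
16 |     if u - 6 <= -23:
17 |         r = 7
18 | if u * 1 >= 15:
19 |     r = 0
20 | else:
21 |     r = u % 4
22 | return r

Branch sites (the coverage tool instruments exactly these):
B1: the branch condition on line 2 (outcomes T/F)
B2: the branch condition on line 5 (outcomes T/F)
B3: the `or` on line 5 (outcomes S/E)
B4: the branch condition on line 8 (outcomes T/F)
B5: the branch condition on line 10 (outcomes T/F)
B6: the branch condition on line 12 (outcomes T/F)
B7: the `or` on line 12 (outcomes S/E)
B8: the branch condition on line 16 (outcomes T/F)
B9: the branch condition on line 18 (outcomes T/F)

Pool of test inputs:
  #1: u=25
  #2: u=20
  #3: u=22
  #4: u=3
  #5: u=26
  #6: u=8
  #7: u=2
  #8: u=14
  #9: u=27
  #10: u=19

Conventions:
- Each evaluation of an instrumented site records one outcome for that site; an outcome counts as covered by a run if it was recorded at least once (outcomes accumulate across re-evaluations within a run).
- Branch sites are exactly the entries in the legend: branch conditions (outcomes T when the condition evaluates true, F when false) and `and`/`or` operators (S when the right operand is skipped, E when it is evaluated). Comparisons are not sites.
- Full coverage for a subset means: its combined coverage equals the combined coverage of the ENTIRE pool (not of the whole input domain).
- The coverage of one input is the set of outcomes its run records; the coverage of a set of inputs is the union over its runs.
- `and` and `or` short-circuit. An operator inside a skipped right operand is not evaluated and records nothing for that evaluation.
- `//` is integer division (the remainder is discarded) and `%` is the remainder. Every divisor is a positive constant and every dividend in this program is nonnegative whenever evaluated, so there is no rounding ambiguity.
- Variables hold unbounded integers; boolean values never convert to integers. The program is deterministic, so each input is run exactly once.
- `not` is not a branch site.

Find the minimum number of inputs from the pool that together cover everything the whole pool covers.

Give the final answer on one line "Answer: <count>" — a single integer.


input #1 (u=25): events B1->F, B3->E, B2->T, B5->T, B7->S, B6->T, B9->T; covers B1=F, B2=T, B3=E, B5=T, B6=T, B7=S, B9=T
input #2 (u=20): events B1->F, B3->E, B2->T, B5->T, B7->S, B6->T, B9->T; covers B1=F, B2=T, B3=E, B5=T, B6=T, B7=S, B9=T
input #3 (u=22): events B1->F, B3->E, B2->T, B5->T, B7->S, B6->T, B9->T; covers B1=F, B2=T, B3=E, B5=T, B6=T, B7=S, B9=T
input #4 (u=3): events B1->F, B3->E, B2->F, B4->T, B5->T, B7->S, B6->T, B9->F; covers B1=F, B2=F, B3=E, B4=T, B5=T, B6=T, B7=S, B9=F
input #5 (u=26): events B1->F, B3->E, B2->T, B5->T, B7->S, B6->T, B9->T; covers B1=F, B2=T, B3=E, B5=T, B6=T, B7=S, B9=T
input #6 (u=8): events B1->F, B3->E, B2->T, B5->T, B7->S, B6->T, B9->F; covers B1=F, B2=T, B3=E, B5=T, B6=T, B7=S, B9=F
input #7 (u=2): events B1->F, B3->E, B2->F, B4->F, B5->T, B7->S, B6->T, B9->F; covers B1=F, B2=F, B3=E, B4=F, B5=T, B6=T, B7=S, B9=F
input #8 (u=14): events B1->F, B3->S, B2->T, B5->T, B7->S, B6->T, B9->F; covers B1=F, B2=T, B3=S, B5=T, B6=T, B7=S, B9=F
input #9 (u=27): events B1->F, B3->E, B2->T, B5->T, B7->S, B6->T, B9->T; covers B1=F, B2=T, B3=E, B5=T, B6=T, B7=S, B9=T
input #10 (u=19): events B1->F, B3->S, B2->T, B5->T, B7->S, B6->T, B9->T; covers B1=F, B2=T, B3=S, B5=T, B6=T, B7=S, B9=T
together the pool reaches 12 outcomes: B1=F, B2=T, B2=F, B3=S, B3=E, B4=T, B4=F, B5=T, B6=T, B7=S, B9=T, B9=F
checked all size-1 subsets: none covers 12 outcomes (max 8/12)
checked all size-2 subsets: none covers 12 outcomes (max 11/12)
size 3: inputs {4, 7, 10} cover all 12 outcomes, and no lexicographically smaller subset of this size does
Answer: 3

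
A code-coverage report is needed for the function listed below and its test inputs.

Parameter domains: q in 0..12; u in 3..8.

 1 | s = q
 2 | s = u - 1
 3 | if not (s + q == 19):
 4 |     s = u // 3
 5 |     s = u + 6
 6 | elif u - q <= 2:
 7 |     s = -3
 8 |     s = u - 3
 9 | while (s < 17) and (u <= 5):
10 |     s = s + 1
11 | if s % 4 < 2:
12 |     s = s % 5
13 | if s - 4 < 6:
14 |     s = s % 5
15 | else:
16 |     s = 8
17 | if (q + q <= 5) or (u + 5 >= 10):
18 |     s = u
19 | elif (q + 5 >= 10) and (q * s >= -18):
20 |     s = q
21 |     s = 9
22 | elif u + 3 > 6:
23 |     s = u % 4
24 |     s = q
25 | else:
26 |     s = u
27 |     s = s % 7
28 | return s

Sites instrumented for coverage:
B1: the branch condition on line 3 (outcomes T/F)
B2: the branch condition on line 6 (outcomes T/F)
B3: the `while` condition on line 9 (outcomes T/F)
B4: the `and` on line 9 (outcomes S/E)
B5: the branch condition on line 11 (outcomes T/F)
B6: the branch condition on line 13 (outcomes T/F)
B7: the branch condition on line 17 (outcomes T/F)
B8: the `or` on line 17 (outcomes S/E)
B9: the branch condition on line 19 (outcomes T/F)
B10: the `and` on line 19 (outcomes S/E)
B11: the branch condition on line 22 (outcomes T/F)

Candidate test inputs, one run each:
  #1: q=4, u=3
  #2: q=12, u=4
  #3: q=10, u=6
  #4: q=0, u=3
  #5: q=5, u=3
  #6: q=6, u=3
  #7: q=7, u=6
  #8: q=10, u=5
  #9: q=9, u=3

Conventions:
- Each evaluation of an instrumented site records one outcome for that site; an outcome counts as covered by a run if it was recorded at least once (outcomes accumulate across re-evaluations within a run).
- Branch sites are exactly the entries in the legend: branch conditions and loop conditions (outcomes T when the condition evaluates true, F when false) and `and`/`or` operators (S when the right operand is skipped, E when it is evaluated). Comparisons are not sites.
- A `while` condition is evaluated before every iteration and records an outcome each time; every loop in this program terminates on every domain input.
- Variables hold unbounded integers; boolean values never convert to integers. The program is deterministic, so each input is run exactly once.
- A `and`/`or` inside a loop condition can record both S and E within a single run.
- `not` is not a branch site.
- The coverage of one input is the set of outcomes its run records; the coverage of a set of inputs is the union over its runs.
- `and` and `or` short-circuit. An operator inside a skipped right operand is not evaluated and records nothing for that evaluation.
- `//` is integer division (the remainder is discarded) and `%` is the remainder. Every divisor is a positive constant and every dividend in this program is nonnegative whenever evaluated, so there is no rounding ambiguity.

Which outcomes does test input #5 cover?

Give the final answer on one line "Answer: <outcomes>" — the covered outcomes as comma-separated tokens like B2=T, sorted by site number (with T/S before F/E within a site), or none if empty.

Tracing the run of input #5 (q=5, u=3):
  B1->T, B4->E, B3->T, B4->E, B3->T, B4->E, B3->T, B4->E, B3->T, B4->E
  B3->T, B4->E, B3->T, B4->E, B3->T, B4->E, B3->T, B4->S, B3->F, B5->T
  B6->T, B8->E, B7->F, B10->E, B9->T
distinct outcomes covered: B1=T, B3=T, B3=F, B4=S, B4=E, B5=T, B6=T, B7=F, B8=E, B9=T, B10=E

Answer: B1=T, B3=T, B3=F, B4=S, B4=E, B5=T, B6=T, B7=F, B8=E, B9=T, B10=E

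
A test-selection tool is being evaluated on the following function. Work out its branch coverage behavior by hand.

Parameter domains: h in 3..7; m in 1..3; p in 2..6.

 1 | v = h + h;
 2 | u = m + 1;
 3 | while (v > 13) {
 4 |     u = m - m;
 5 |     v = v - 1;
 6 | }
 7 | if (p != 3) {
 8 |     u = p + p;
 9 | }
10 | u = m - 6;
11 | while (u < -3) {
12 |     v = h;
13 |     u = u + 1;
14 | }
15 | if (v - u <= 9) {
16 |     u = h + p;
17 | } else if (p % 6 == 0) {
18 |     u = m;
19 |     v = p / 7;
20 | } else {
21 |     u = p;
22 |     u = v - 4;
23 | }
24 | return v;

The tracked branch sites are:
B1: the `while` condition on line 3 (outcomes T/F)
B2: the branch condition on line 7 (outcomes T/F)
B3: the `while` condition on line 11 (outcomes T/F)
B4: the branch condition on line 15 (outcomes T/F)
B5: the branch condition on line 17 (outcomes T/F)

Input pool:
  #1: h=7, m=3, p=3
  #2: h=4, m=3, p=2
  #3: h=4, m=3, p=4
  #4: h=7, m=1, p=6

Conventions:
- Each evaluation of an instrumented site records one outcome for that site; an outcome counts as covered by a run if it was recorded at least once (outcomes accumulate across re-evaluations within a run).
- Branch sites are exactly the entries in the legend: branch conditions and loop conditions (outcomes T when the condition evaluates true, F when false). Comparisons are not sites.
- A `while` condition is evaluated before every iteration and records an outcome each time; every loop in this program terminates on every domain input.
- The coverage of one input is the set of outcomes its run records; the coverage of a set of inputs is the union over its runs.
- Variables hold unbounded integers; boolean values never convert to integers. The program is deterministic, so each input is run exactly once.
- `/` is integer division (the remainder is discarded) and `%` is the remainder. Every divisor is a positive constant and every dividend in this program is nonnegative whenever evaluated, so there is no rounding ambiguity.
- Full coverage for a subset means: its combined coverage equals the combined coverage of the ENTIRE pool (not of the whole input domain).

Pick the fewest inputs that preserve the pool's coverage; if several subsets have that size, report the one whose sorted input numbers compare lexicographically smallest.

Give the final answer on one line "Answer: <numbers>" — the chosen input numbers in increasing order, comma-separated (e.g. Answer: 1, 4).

#1 (h=7, m=3, p=3) -> B1->T, B1->F, B2->F, B3->F, B4->F, B5->F; covered: B1=T, B1=F, B2=F, B3=F, B4=F, B5=F
#2 (h=4, m=3, p=2) -> B1->F, B2->T, B3->F, B4->F, B5->F; covered: B1=F, B2=T, B3=F, B4=F, B5=F
#3 (h=4, m=3, p=4) -> B1->F, B2->T, B3->F, B4->F, B5->F; covered: B1=F, B2=T, B3=F, B4=F, B5=F
#4 (h=7, m=1, p=6) -> B1->T, B1->F, B2->T, B3->T, B3->T, B3->F, B4->F, B5->T; covered: B1=T, B1=F, B2=T, B3=T, B3=F, B4=F, B5=T
the full pool covers 9 outcomes: B1=T, B1=F, B2=T, B2=F, B3=T, B3=F, B4=F, B5=T, B5=F
every size-1 subset falls short of the 9 outcomes (best: 7/9)
size 2: inputs {1, 4} cover all 9 outcomes, and no lexicographically smaller subset of this size does

Answer: 1, 4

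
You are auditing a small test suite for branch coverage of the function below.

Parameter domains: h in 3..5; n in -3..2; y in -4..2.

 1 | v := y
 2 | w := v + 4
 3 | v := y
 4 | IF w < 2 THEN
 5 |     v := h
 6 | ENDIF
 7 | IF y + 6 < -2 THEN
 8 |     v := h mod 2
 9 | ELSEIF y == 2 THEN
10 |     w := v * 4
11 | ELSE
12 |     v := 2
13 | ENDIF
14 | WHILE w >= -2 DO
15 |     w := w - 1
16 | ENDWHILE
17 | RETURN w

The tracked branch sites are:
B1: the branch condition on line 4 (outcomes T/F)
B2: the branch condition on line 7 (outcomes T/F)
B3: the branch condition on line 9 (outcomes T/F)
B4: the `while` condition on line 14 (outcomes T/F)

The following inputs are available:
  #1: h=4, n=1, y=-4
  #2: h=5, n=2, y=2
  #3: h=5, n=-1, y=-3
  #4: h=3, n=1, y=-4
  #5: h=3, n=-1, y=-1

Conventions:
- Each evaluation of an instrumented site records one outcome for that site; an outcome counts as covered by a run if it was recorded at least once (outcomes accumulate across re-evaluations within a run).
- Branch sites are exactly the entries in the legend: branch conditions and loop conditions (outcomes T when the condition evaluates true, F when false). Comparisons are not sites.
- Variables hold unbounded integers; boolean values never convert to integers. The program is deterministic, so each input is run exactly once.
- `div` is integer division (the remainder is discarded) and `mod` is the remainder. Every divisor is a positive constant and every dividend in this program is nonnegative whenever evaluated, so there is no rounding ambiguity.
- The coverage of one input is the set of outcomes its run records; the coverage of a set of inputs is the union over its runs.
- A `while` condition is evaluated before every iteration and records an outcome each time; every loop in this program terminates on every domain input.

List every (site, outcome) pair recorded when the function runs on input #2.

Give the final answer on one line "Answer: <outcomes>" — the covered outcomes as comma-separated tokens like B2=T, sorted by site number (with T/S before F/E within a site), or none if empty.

Tracing the run of input #2 (h=5, n=2, y=2):
  B1->F, B2->F, B3->T, B4->T, B4->T, B4->T, B4->T, B4->T, B4->T, B4->T
  B4->T, B4->T, B4->T, B4->T, B4->F
distinct outcomes covered: B1=F, B2=F, B3=T, B4=T, B4=F

Answer: B1=F, B2=F, B3=T, B4=T, B4=F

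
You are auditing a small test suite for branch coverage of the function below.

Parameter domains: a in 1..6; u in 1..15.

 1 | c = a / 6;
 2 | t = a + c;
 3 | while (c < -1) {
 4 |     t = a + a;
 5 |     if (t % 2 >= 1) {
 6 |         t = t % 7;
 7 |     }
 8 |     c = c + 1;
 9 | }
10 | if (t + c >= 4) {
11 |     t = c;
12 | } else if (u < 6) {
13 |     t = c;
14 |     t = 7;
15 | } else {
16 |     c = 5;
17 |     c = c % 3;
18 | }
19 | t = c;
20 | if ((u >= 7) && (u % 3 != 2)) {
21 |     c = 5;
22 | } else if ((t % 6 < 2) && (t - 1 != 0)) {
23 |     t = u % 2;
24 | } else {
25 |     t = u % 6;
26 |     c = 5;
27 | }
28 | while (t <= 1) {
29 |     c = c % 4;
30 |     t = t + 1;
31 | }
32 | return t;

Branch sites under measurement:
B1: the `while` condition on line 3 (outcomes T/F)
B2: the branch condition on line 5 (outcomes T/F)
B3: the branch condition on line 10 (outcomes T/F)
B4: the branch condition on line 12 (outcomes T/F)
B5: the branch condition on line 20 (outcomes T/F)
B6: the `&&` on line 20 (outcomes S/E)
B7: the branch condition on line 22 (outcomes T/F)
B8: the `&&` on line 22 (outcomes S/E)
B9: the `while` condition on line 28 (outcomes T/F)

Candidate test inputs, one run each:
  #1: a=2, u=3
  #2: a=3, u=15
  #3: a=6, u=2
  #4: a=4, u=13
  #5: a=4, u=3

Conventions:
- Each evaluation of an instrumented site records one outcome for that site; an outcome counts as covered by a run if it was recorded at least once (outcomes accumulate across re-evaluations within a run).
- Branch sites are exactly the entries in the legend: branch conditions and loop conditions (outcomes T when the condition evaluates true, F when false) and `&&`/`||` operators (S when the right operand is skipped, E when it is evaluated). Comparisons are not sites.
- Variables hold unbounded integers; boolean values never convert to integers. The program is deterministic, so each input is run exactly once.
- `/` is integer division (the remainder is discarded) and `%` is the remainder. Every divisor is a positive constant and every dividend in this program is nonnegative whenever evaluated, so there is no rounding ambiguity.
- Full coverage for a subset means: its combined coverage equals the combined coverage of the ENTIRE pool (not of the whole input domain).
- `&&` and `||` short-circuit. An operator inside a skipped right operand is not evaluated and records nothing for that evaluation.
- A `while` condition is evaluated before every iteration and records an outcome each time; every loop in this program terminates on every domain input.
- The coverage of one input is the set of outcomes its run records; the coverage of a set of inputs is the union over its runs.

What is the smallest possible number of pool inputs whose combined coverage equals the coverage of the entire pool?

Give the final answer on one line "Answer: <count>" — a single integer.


input #1, a=2, u=3: events B1->F, B3->F, B4->T, B6->S, B5->F, B8->E, B7->T, B9->T, B9->F; outcomes B1=F, B3=F, B4=T, B5=F, B6=S, B7=T, B8=E, B9=T, B9=F
input #2, a=3, u=15: events B1->F, B3->F, B4->F, B6->E, B5->T, B9->F; outcomes B1=F, B3=F, B4=F, B5=T, B6=E, B9=F
input #3, a=6, u=2: events B1->F, B3->T, B6->S, B5->F, B8->E, B7->F, B9->F; outcomes B1=F, B3=T, B5=F, B6=S, B7=F, B8=E, B9=F
input #4, a=4, u=13: events B1->F, B3->T, B6->E, B5->T, B9->T, B9->T, B9->F; outcomes B1=F, B3=T, B5=T, B6=E, B9=T, B9=F
input #5, a=4, u=3: events B1->F, B3->T, B6->S, B5->F, B8->E, B7->T, B9->T, B9->F; outcomes B1=F, B3=T, B5=F, B6=S, B7=T, B8=E, B9=T, B9=F
pool-wide coverage (14 outcomes): B1=F, B3=T, B3=F, B4=T, B4=F, B5=T, B5=F, B6=S, B6=E, B7=T, B7=F, B8=E, B9=T, B9=F
every size-1 subset falls short of the 14 outcomes (best: 9/14)
every size-2 subset falls short of the 14 outcomes (best: 12/14)
the canonical winner is {1, 2, 3}: size 3, full 14-outcome coverage, earliest index list among size-3 covers
Answer: 3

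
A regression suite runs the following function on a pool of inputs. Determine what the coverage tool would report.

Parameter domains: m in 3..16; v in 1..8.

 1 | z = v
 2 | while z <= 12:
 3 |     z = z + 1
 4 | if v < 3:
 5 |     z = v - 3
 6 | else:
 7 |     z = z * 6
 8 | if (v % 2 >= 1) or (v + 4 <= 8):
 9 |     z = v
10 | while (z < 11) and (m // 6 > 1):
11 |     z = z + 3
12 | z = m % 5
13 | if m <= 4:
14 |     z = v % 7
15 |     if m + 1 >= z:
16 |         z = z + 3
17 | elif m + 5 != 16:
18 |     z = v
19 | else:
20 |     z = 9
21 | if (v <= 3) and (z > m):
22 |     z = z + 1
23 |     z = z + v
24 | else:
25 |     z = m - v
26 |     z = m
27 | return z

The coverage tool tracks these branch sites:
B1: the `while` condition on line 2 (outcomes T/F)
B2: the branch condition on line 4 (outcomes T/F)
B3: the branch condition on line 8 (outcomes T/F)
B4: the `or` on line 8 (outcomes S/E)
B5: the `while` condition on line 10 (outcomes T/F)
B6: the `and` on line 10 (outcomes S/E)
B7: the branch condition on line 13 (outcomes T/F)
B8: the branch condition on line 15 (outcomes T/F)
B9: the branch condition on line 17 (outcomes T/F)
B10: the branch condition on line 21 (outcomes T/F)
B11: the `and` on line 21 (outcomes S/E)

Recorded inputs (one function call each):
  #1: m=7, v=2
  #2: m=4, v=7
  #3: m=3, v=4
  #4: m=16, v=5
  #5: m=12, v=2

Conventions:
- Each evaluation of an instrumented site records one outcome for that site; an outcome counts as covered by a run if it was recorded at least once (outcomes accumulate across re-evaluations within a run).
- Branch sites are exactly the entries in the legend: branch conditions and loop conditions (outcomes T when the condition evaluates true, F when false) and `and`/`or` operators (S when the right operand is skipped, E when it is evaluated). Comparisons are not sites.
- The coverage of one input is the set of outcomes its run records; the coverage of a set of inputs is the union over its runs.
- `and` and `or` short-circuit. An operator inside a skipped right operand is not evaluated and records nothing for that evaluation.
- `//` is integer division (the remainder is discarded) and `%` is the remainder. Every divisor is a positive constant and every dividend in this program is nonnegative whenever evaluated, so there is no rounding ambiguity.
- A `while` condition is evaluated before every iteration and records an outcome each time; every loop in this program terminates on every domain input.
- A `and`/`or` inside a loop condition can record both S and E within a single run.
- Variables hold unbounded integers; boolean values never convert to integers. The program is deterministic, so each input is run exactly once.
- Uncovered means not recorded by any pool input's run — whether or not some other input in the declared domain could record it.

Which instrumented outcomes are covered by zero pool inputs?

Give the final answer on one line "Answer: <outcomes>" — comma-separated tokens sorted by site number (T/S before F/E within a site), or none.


input #1, m=7, v=2: outcomes B1=T, B1=F, B2=T, B3=T, B4=E, B5=F, B6=E, B7=F, B9=T, B10=F, B11=E
input #2, m=4, v=7: outcomes B1=T, B1=F, B2=F, B3=T, B4=S, B5=F, B6=E, B7=T, B8=T, B10=F, B11=S
input #3, m=3, v=4: outcomes B1=T, B1=F, B2=F, B3=T, B4=E, B5=F, B6=E, B7=T, B8=T, B10=F, B11=S
input #4, m=16, v=5: outcomes B1=T, B1=F, B2=F, B3=T, B4=S, B5=T, B5=F, B6=S, B6=E, B7=F, B9=T, B10=F, B11=S
input #5, m=12, v=2: outcomes B1=T, B1=F, B2=T, B3=T, B4=E, B5=T, B5=F, B6=S, B6=E, B7=F, B9=T, B10=F, B11=E
union over the pool: B1=T, B1=F, B2=T, B2=F, B3=T, B4=S, B4=E, B5=T, B5=F, B6=S, B6=E, B7=T, B7=F, B8=T, B9=T, B10=F, B11=S, B11=E
uncovered (4 of 22): B3=F, B8=F, B9=F, B10=T
Answer: B3=F, B8=F, B9=F, B10=T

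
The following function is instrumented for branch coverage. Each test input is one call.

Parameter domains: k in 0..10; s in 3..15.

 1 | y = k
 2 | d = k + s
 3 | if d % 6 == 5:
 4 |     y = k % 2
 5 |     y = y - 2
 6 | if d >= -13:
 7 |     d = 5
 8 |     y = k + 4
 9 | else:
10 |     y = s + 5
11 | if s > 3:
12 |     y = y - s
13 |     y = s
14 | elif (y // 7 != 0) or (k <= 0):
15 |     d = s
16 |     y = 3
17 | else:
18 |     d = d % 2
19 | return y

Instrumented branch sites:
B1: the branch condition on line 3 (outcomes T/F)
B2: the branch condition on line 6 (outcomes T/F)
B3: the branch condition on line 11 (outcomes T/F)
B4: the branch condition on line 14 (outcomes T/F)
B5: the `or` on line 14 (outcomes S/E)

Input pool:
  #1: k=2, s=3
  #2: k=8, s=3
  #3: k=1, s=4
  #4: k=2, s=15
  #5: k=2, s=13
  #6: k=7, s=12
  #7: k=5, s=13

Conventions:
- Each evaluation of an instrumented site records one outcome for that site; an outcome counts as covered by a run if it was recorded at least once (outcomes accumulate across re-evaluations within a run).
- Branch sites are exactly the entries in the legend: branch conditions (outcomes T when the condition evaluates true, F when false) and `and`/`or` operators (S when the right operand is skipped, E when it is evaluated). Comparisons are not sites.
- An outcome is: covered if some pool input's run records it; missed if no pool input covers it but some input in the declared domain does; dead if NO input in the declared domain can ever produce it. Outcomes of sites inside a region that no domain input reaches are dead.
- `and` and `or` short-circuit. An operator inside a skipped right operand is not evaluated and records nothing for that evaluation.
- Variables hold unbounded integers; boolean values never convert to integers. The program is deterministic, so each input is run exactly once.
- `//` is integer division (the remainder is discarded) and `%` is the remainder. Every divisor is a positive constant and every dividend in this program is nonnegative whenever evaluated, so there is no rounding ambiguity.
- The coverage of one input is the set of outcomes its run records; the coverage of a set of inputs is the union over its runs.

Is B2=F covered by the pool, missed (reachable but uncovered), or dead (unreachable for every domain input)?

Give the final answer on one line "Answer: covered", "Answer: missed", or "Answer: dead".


no pool input records B2=F
checking all 143 inputs in the declared domain: B2=F is never recorded -> dead
Answer: dead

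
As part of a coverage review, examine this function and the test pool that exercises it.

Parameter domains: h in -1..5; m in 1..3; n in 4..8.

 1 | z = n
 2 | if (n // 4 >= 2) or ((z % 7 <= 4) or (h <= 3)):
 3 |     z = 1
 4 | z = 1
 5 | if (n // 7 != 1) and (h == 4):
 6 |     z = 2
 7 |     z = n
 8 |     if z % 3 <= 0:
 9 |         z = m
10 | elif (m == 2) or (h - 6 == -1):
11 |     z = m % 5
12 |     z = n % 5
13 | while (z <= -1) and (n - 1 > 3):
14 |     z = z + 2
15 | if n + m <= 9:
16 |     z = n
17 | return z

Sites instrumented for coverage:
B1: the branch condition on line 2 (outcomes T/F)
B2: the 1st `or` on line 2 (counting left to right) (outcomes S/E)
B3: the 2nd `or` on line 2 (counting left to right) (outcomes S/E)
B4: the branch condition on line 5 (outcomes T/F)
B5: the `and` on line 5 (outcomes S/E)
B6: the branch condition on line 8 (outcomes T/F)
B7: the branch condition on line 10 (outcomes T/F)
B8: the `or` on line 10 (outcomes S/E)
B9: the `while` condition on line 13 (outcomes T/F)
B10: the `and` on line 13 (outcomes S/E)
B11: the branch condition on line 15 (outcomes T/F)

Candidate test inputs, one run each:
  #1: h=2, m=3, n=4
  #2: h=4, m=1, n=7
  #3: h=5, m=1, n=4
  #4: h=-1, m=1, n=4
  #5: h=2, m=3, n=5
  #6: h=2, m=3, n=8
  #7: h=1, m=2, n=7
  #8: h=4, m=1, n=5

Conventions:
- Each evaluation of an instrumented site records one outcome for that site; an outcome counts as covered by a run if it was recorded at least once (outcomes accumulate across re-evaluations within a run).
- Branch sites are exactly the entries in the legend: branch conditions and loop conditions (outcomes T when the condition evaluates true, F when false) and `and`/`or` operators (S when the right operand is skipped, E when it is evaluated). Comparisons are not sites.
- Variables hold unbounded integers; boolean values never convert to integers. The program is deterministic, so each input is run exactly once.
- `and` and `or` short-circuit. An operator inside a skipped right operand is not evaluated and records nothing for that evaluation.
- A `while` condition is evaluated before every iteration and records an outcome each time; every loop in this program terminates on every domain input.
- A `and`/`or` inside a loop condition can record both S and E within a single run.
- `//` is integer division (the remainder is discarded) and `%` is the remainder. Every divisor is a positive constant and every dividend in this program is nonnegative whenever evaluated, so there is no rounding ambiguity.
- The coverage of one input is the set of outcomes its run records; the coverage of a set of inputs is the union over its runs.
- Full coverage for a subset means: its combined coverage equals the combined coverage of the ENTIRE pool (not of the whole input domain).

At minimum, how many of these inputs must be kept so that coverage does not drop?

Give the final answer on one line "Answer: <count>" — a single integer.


#1 (h=2, m=3, n=4) -> B2->E, B3->S, B1->T, B5->E, B4->F, B8->E, B7->F, B10->S, B9->F, B11->T; covered: B1=T, B2=E, B3=S, B4=F, B5=E, B7=F, B8=E, B9=F, B10=S, B11=T
#2 (h=4, m=1, n=7) -> B2->E, B3->S, B1->T, B5->S, B4->F, B8->E, B7->F, B10->S, B9->F, B11->T; covered: B1=T, B2=E, B3=S, B4=F, B5=S, B7=F, B8=E, B9=F, B10=S, B11=T
#3 (h=5, m=1, n=4) -> B2->E, B3->S, B1->T, B5->E, B4->F, B8->E, B7->T, B10->S, B9->F, B11->T; covered: B1=T, B2=E, B3=S, B4=F, B5=E, B7=T, B8=E, B9=F, B10=S, B11=T
#4 (h=-1, m=1, n=4) -> B2->E, B3->S, B1->T, B5->E, B4->F, B8->E, B7->F, B10->S, B9->F, B11->T; covered: B1=T, B2=E, B3=S, B4=F, B5=E, B7=F, B8=E, B9=F, B10=S, B11=T
#5 (h=2, m=3, n=5) -> B2->E, B3->E, B1->T, B5->E, B4->F, B8->E, B7->F, B10->S, B9->F, B11->T; covered: B1=T, B2=E, B3=E, B4=F, B5=E, B7=F, B8=E, B9=F, B10=S, B11=T
#6 (h=2, m=3, n=8) -> B2->S, B1->T, B5->S, B4->F, B8->E, B7->F, B10->S, B9->F, B11->F; covered: B1=T, B2=S, B4=F, B5=S, B7=F, B8=E, B9=F, B10=S, B11=F
#7 (h=1, m=2, n=7) -> B2->E, B3->S, B1->T, B5->S, B4->F, B8->S, B7->T, B10->S, B9->F, B11->T; covered: B1=T, B2=E, B3=S, B4=F, B5=S, B7=T, B8=S, B9=F, B10=S, B11=T
#8 (h=4, m=1, n=5) -> B2->E, B3->E, B1->F, B5->E, B4->T, B6->F, B10->S, B9->F, B11->T; covered: B1=F, B2=E, B3=E, B4=T, B5=E, B6=F, B9=F, B10=S, B11=T
together the pool reaches 19 outcomes: B1=T, B1=F, B2=S, B2=E, B3=S, B3=E, B4=T, B4=F, B5=S, B5=E, B6=F, B7=T, B7=F, B8=S, B8=E, B9=F, B10=S, B11=T, B11=F
no size-1 subset reaches all 19 outcomes (best union: 10/19)
no size-2 subset reaches all 19 outcomes (best union: 16/19)
size 3: inputs {6, 7, 8} cover all 19 outcomes, and no lexicographically smaller subset of this size does
Answer: 3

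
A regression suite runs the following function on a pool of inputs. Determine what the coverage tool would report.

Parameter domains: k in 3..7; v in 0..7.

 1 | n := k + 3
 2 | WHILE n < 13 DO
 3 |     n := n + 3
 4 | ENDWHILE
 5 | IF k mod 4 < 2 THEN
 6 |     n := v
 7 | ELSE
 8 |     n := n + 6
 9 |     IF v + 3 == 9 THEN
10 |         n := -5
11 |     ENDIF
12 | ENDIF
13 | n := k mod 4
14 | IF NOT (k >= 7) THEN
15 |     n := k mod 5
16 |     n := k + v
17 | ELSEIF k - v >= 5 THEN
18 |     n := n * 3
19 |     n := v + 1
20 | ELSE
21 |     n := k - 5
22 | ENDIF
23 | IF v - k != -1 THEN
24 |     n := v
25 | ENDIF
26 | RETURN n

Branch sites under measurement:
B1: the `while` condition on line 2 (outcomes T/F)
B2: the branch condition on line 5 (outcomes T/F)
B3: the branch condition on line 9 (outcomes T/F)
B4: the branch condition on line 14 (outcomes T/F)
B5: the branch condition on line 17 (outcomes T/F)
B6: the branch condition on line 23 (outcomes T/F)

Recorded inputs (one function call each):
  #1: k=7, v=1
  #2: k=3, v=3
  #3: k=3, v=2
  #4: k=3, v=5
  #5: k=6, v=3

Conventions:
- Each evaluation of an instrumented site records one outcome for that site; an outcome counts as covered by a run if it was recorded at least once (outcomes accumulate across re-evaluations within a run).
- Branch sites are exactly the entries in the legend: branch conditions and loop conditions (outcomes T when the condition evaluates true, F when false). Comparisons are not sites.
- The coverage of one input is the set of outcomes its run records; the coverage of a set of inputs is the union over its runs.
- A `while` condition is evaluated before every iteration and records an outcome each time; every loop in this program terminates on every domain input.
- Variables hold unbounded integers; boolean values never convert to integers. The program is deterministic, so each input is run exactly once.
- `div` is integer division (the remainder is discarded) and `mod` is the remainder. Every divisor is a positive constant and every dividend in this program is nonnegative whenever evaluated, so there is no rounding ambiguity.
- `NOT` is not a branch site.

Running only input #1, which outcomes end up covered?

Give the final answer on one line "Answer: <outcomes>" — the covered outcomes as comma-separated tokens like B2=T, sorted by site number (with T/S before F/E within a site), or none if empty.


Event log for input #1 (k=7, v=1):
  B1->T, B1->F, B2->F, B3->F, B4->F, B5->T, B6->T
as a set, this run covers: B1=T, B1=F, B2=F, B3=F, B4=F, B5=T, B6=T
Answer: B1=T, B1=F, B2=F, B3=F, B4=F, B5=T, B6=T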